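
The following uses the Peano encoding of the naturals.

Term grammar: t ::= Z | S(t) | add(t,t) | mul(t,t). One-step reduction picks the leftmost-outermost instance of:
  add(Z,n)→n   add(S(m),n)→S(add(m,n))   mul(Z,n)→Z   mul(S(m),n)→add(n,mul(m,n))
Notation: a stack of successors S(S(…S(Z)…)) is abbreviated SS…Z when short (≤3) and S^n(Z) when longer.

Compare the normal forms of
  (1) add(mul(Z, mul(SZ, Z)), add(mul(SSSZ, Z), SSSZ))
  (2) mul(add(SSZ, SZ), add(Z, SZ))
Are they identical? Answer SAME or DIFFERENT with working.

Answer: SAME — A ⇓ SSSZ, B ⇓ SSSZ

Reduction:
Term A:
  start: add(mul(Z, mul(SZ, Z)), add(mul(SSSZ, Z), SSSZ))
  [1] add(Z, add(mul(SSSZ, Z), SSSZ))
  [2] add(mul(SSSZ, Z), SSSZ)
  [3] add(add(Z, mul(SSZ, Z)), SSSZ)
  [4] add(mul(SSZ, Z), SSSZ)
  [5] add(add(Z, mul(SZ, Z)), SSSZ)
  [6] add(mul(SZ, Z), SSSZ)
  [7] add(add(Z, mul(Z, Z)), SSSZ)
  [8] add(mul(Z, Z), SSSZ)
  [9] add(Z, SSSZ)
  [10] SSSZ

Term B:
  start: mul(add(SSZ, SZ), add(Z, SZ))
  [1] mul(S(add(SZ, SZ)), add(Z, SZ))
  [2] add(add(Z, SZ), mul(add(SZ, SZ), add(Z, SZ)))
  [3] add(SZ, mul(add(SZ, SZ), add(Z, SZ)))
  [4] S(add(Z, mul(add(SZ, SZ), add(Z, SZ))))
  [5] S(mul(add(SZ, SZ), add(Z, SZ)))
  [6] S(mul(S(add(Z, SZ)), add(Z, SZ)))
  [7] S(add(add(Z, SZ), mul(add(Z, SZ), add(Z, SZ))))
  [8] S(add(SZ, mul(add(Z, SZ), add(Z, SZ))))
  [9] S(S(add(Z, mul(add(Z, SZ), add(Z, SZ)))))
  [10] S(S(mul(add(Z, SZ), add(Z, SZ))))
  [11] S(S(mul(SZ, add(Z, SZ))))
  [12] S(S(add(add(Z, SZ), mul(Z, add(Z, SZ)))))
  [13] S(S(add(SZ, mul(Z, add(Z, SZ)))))
  [14] S(S(S(add(Z, mul(Z, add(Z, SZ))))))
  [15] S(S(S(mul(Z, add(Z, SZ)))))
  [16] SSSZ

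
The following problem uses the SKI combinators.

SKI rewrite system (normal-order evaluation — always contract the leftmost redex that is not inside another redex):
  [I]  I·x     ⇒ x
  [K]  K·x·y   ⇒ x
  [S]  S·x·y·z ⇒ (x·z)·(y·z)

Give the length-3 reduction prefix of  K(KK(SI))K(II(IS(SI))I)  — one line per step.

  start: K(KK(SI))K(II(IS(SI))I)
  [1] KK(SI)(II(IS(SI))I)
  [2] K(II(IS(SI))I)
  [3] K(I(IS(SI))I)

Answer: after 3 steps: K(I(IS(SI))I)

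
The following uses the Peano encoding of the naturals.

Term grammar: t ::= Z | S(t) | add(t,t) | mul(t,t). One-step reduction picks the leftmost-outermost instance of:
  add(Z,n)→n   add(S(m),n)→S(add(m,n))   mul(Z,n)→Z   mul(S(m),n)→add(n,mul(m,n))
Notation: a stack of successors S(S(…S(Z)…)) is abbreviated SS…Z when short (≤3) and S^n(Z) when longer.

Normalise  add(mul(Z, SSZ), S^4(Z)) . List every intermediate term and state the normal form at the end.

  start: add(mul(Z, SSZ), S^4(Z))
  [1] add(Z, S^4(Z))
  [2] S^4(Z)

Answer: normal form = S^4(Z)  (in 2 steps)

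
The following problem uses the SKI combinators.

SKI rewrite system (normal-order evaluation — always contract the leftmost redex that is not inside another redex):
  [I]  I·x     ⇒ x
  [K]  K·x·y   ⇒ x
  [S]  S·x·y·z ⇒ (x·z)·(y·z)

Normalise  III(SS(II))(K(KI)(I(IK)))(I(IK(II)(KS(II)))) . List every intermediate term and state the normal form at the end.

  start: III(SS(II))(K(KI)(I(IK)))(I(IK(II)(KS(II))))
  →1  II(SS(II))(K(KI)(I(IK)))(I(IK(II)(KS(II))))
  →2  I(SS(II))(K(KI)(I(IK)))(I(IK(II)(KS(II))))
  →3  SS(II)(K(KI)(I(IK)))(I(IK(II)(KS(II))))
  →4  S(K(KI)(I(IK)))(II(K(KI)(I(IK))))(I(IK(II)(KS(II))))
  →5  K(KI)(I(IK))(I(IK(II)(KS(II))))(II(K(KI)(I(IK)))(I(IK(II)(KS(II)))))
  →6  KI(I(IK(II)(KS(II))))(II(K(KI)(I(IK)))(I(IK(II)(KS(II)))))
  →7  I(II(K(KI)(I(IK)))(I(IK(II)(KS(II)))))
  →8  II(K(KI)(I(IK)))(I(IK(II)(KS(II))))
  →9  I(K(KI)(I(IK)))(I(IK(II)(KS(II))))
  →10  K(KI)(I(IK))(I(IK(II)(KS(II))))
  →11  KI(I(IK(II)(KS(II))))
  →12  I

Answer: normal form = I  (in 12 steps)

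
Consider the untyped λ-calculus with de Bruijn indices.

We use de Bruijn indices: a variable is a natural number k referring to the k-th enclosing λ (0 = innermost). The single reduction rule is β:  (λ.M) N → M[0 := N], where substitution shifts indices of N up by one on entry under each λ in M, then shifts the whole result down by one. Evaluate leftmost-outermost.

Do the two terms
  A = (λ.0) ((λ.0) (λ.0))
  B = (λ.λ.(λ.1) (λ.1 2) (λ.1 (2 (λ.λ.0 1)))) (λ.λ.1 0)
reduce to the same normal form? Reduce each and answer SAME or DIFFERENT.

Term A:
  start: (λ.0) ((λ.0) (λ.0))
  →1  (λ.0) (λ.0)
  →2  λ.0

Term B:
  start: (λ.λ.(λ.1) (λ.1 2) (λ.1 (2 (λ.λ.0 1)))) (λ.λ.1 0)
  →1  λ.(λ.1) (λ.1 (λ.λ.1 0)) (λ.1 ((λ.λ.1 0) (λ.λ.0 1)))
  →2  λ.0 (λ.1 ((λ.λ.1 0) (λ.λ.0 1)))
  →3  λ.0 (λ.1 (λ.(λ.λ.0 1) 0))
  →4  λ.0 (λ.1 (λ.λ.0 1))

Answer: DIFFERENT — A ⇓ λ.0, B ⇓ λ.0 (λ.1 (λ.λ.0 1))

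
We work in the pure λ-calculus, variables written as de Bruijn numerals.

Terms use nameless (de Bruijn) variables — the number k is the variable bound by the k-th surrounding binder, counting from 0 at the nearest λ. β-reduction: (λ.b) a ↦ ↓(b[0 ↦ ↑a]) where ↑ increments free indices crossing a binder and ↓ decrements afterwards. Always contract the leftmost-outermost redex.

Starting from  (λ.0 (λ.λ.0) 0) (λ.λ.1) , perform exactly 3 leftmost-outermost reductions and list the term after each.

Answer: after 3 steps: λ.λ.0

Derivation:
  start: (λ.0 (λ.λ.0) 0) (λ.λ.1)
  [1] (λ.λ.1) (λ.λ.0) (λ.λ.1)
  [2] (λ.λ.λ.0) (λ.λ.1)
  [3] λ.λ.0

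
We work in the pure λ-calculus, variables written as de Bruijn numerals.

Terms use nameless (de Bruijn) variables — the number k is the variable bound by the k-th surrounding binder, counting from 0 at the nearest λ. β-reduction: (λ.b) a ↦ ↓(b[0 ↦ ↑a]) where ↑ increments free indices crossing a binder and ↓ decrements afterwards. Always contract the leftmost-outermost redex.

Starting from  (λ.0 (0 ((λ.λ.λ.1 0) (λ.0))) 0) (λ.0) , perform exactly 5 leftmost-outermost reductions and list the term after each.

  start: (λ.0 (0 ((λ.λ.λ.1 0) (λ.0))) 0) (λ.0)
  →1  (λ.0) ((λ.0) ((λ.λ.λ.1 0) (λ.0))) (λ.0)
  →2  (λ.0) ((λ.λ.λ.1 0) (λ.0)) (λ.0)
  →3  (λ.λ.λ.1 0) (λ.0) (λ.0)
  →4  (λ.λ.1 0) (λ.0)
  →5  λ.(λ.0) 0

Answer: after 5 steps: λ.(λ.0) 0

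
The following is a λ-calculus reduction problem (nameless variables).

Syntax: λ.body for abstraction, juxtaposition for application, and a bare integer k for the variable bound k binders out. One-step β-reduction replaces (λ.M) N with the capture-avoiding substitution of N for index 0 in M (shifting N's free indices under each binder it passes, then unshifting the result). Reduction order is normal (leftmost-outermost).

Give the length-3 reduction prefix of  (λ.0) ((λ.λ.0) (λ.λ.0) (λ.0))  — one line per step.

Answer: after 3 steps: λ.0

Working:
  start: (λ.0) ((λ.λ.0) (λ.λ.0) (λ.0))
  →1  (λ.λ.0) (λ.λ.0) (λ.0)
  →2  (λ.0) (λ.0)
  →3  λ.0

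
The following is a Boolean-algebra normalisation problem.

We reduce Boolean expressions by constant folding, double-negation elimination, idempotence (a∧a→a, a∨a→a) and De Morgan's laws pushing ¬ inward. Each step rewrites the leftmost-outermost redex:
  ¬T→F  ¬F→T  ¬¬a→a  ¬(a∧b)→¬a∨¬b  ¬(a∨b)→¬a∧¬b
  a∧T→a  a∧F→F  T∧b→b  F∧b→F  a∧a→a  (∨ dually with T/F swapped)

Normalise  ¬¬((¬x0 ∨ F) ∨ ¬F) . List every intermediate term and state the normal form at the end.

  start: ¬¬((¬x0 ∨ F) ∨ ¬F)
  step 1: (¬x0 ∨ F) ∨ ¬F
  step 2: ¬x0 ∨ ¬F
  step 3: ¬x0 ∨ T
  step 4: T

Answer: normal form = T  (in 4 steps)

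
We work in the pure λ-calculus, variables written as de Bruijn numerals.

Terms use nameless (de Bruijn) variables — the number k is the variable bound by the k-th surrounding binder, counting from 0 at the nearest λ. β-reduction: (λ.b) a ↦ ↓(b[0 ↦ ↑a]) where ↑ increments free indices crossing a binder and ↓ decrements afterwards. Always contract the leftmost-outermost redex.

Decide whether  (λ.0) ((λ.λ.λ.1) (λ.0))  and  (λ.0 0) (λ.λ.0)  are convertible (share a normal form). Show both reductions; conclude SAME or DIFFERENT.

Answer: DIFFERENT — A ⇓ λ.λ.1, B ⇓ λ.0

Derivation:
Term A:
  start: (λ.0) ((λ.λ.λ.1) (λ.0))
  step 1: (λ.λ.λ.1) (λ.0)
  step 2: λ.λ.1

Term B:
  start: (λ.0 0) (λ.λ.0)
  step 1: (λ.λ.0) (λ.λ.0)
  step 2: λ.0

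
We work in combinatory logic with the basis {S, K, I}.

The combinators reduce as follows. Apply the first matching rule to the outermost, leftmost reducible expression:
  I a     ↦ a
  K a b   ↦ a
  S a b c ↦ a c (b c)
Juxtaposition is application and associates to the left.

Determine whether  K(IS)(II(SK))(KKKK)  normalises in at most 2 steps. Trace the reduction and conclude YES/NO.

Answer: NO — after 2 steps the term is S(KKKK), not yet normal

Working:
  start: K(IS)(II(SK))(KKKK)
  [1] IS(KKKK)
  [2] S(KKKK)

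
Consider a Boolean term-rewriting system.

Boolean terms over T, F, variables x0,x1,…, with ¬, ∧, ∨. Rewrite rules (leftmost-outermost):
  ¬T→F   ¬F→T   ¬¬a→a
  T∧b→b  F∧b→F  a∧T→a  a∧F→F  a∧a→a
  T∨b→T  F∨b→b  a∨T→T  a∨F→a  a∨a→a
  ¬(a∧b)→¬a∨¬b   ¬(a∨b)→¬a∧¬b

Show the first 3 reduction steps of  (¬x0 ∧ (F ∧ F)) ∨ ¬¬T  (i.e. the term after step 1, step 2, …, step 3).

Answer: after 3 steps: ¬¬T

Derivation:
  start: (¬x0 ∧ (F ∧ F)) ∨ ¬¬T
  →1  (¬x0 ∧ F) ∨ ¬¬T
  →2  F ∨ ¬¬T
  →3  ¬¬T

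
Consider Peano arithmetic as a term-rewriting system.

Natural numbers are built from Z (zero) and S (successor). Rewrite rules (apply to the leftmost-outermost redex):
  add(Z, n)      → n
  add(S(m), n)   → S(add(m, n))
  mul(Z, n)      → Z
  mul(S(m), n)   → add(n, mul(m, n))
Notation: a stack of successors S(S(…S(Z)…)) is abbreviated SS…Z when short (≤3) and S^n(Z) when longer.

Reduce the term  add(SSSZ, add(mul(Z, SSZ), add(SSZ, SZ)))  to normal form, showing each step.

  start: add(SSSZ, add(mul(Z, SSZ), add(SSZ, SZ)))
  step 1: S(add(SSZ, add(mul(Z, SSZ), add(SSZ, SZ))))
  step 2: S(S(add(SZ, add(mul(Z, SSZ), add(SSZ, SZ)))))
  step 3: S(S(S(add(Z, add(mul(Z, SSZ), add(SSZ, SZ))))))
  step 4: S(S(S(add(mul(Z, SSZ), add(SSZ, SZ)))))
  step 5: S(S(S(add(Z, add(SSZ, SZ)))))
  step 6: S(S(S(add(SSZ, SZ))))
  step 7: S(S(S(S(add(SZ, SZ)))))
  step 8: S(S(S(S(S(add(Z, SZ))))))
  step 9: S^6(Z)

Answer: normal form = S^6(Z)  (in 9 steps)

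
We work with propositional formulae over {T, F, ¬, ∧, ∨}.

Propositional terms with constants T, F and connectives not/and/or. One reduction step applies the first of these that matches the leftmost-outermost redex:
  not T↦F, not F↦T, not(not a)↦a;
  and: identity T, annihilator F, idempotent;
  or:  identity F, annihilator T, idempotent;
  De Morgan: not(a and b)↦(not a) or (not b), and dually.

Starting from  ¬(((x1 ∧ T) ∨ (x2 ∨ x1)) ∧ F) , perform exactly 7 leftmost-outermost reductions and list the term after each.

  start: ¬(((x1 ∧ T) ∨ (x2 ∨ x1)) ∧ F)
  →1  ¬((x1 ∧ T) ∨ (x2 ∨ x1)) ∨ ¬F
  →2  (¬(x1 ∧ T) ∧ ¬(x2 ∨ x1)) ∨ ¬F
  →3  ((¬x1 ∨ ¬T) ∧ ¬(x2 ∨ x1)) ∨ ¬F
  →4  ((¬x1 ∨ F) ∧ ¬(x2 ∨ x1)) ∨ ¬F
  →5  (¬x1 ∧ ¬(x2 ∨ x1)) ∨ ¬F
  →6  (¬x1 ∧ (¬x2 ∧ ¬x1)) ∨ ¬F
  →7  (¬x1 ∧ (¬x2 ∧ ¬x1)) ∨ T

Answer: after 7 steps: (¬x1 ∧ (¬x2 ∧ ¬x1)) ∨ T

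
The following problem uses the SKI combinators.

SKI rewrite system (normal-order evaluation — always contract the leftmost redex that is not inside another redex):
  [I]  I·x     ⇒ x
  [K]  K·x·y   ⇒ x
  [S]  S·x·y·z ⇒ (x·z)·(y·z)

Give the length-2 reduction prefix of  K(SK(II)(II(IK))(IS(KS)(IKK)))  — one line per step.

Answer: after 2 steps: K(II(IK)(IS(KS)(IKK)))

Derivation:
  start: K(SK(II)(II(IK))(IS(KS)(IKK)))
  step 1: K(K(II(IK))(II(II(IK)))(IS(KS)(IKK)))
  step 2: K(II(IK)(IS(KS)(IKK)))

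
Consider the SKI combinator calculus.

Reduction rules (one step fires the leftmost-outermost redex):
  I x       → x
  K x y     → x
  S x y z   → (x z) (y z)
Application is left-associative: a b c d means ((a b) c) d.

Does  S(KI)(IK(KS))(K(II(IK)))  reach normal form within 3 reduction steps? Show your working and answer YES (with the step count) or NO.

  start: S(KI)(IK(KS))(K(II(IK)))
  [1] KI(K(II(IK)))(IK(KS)(K(II(IK))))
  [2] I(IK(KS)(K(II(IK))))
  [3] IK(KS)(K(II(IK)))

Answer: NO — after 3 steps the term is IK(KS)(K(II(IK))), not yet normal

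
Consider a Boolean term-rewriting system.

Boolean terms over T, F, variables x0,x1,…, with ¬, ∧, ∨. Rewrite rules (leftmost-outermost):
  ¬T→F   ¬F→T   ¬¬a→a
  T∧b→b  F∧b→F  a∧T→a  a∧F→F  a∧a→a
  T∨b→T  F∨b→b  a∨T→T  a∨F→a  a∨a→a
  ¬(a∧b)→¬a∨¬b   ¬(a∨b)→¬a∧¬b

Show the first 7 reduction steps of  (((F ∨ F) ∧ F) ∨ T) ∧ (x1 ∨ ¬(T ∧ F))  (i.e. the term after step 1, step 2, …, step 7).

Answer: after 7 steps: T

Reduction:
  start: (((F ∨ F) ∧ F) ∨ T) ∧ (x1 ∨ ¬(T ∧ F))
  step 1: T ∧ (x1 ∨ ¬(T ∧ F))
  step 2: x1 ∨ ¬(T ∧ F)
  step 3: x1 ∨ (¬T ∨ ¬F)
  step 4: x1 ∨ (F ∨ ¬F)
  step 5: x1 ∨ ¬F
  step 6: x1 ∨ T
  step 7: T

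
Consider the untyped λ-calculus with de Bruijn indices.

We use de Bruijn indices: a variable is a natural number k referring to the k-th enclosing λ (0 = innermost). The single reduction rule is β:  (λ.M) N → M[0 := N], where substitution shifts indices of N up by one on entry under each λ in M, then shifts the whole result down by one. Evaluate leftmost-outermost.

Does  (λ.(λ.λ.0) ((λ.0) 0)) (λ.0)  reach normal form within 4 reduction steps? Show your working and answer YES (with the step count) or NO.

  start: (λ.(λ.λ.0) ((λ.0) 0)) (λ.0)
  step 1: (λ.λ.0) ((λ.0) (λ.0))
  step 2: λ.0

Answer: YES — reaches normal form λ.0 in 2 ≤ 4 steps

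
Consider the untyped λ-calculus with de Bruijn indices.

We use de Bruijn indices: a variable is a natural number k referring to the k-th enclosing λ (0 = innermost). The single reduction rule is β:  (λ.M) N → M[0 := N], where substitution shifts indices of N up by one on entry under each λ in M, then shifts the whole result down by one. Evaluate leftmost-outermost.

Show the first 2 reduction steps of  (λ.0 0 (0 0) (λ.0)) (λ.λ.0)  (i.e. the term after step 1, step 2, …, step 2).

  start: (λ.0 0 (0 0) (λ.0)) (λ.λ.0)
  step 1: (λ.λ.0) (λ.λ.0) ((λ.λ.0) (λ.λ.0)) (λ.0)
  step 2: (λ.0) ((λ.λ.0) (λ.λ.0)) (λ.0)

Answer: after 2 steps: (λ.0) ((λ.λ.0) (λ.λ.0)) (λ.0)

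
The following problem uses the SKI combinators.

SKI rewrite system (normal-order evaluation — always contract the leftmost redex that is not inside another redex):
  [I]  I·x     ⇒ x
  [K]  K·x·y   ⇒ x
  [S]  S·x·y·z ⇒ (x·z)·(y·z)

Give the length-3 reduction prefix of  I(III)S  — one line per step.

  start: I(III)S
  step 1: IIIS
  step 2: IIS
  step 3: IS

Answer: after 3 steps: IS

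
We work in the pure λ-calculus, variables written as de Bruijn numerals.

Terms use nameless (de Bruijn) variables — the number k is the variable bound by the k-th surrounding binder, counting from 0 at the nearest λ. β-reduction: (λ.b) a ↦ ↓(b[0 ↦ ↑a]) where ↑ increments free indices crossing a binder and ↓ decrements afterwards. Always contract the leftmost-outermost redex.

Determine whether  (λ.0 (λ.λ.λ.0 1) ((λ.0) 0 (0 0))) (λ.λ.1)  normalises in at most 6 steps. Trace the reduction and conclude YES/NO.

  start: (λ.0 (λ.λ.λ.0 1) ((λ.0) 0 (0 0))) (λ.λ.1)
  →1  (λ.λ.1) (λ.λ.λ.0 1) ((λ.0) (λ.λ.1) ((λ.λ.1) (λ.λ.1)))
  →2  (λ.λ.λ.λ.0 1) ((λ.0) (λ.λ.1) ((λ.λ.1) (λ.λ.1)))
  →3  λ.λ.λ.0 1

Answer: YES — reaches normal form λ.λ.λ.0 1 in 3 ≤ 6 steps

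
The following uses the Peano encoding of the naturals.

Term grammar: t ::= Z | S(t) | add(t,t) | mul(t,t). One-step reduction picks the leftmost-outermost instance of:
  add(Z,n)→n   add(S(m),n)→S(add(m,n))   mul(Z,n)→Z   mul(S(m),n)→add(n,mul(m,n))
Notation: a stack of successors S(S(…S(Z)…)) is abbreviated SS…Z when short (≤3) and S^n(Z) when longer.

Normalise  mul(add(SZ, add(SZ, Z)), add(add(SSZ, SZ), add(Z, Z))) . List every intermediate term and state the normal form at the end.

Answer: normal form = S^6(Z)  (in 31 steps)

Derivation:
  start: mul(add(SZ, add(SZ, Z)), add(add(SSZ, SZ), add(Z, Z)))
  [1] mul(S(add(Z, add(SZ, Z))), add(add(SSZ, SZ), add(Z, Z)))
  [2] add(add(add(SSZ, SZ), add(Z, Z)), mul(add(Z, add(SZ, Z)), add(add(SSZ, SZ), add(Z, Z))))
  [3] add(add(S(add(SZ, SZ)), add(Z, Z)), mul(add(Z, add(SZ, Z)), add(add(SSZ, SZ), add(Z, Z))))
  [4] add(S(add(add(SZ, SZ), add(Z, Z))), mul(add(Z, add(SZ, Z)), add(add(SSZ, SZ), add(Z, Z))))
  [5] S(add(add(add(SZ, SZ), add(Z, Z)), mul(add(Z, add(SZ, Z)), add(add(SSZ, SZ), add(Z, Z)))))
  [6] S(add(add(S(add(Z, SZ)), add(Z, Z)), mul(add(Z, add(SZ, Z)), add(add(SSZ, SZ), add(Z, Z)))))
  [7] S(add(S(add(add(Z, SZ), add(Z, Z))), mul(add(Z, add(SZ, Z)), add(add(SSZ, SZ), add(Z, Z)))))
  [8] S(S(add(add(add(Z, SZ), add(Z, Z)), mul(add(Z, add(SZ, Z)), add(add(SSZ, SZ), add(Z, Z))))))
  [9] S(S(add(add(SZ, add(Z, Z)), mul(add(Z, add(SZ, Z)), add(add(SSZ, SZ), add(Z, Z))))))
  [10] S(S(add(S(add(Z, add(Z, Z))), mul(add(Z, add(SZ, Z)), add(add(SSZ, SZ), add(Z, Z))))))
  [11] S(S(S(add(add(Z, add(Z, Z)), mul(add(Z, add(SZ, Z)), add(add(SSZ, SZ), add(Z, Z)))))))
  [12] S(S(S(add(add(Z, Z), mul(add(Z, add(SZ, Z)), add(add(SSZ, SZ), add(Z, Z)))))))
  [13] S(S(S(add(Z, mul(add(Z, add(SZ, Z)), add(add(SSZ, SZ), add(Z, Z)))))))
  [14] S(S(S(mul(add(Z, add(SZ, Z)), add(add(SSZ, SZ), add(Z, Z))))))
  [15] S(S(S(mul(add(SZ, Z), add(add(SSZ, SZ), add(Z, Z))))))
  [16] S(S(S(mul(S(add(Z, Z)), add(add(SSZ, SZ), add(Z, Z))))))
  [17] S(S(S(add(add(add(SSZ, SZ), add(Z, Z)), mul(add(Z, Z), add(add(SSZ, SZ), add(Z, Z)))))))
  [18] S(S(S(add(add(S(add(SZ, SZ)), add(Z, Z)), mul(add(Z, Z), add(add(SSZ, SZ), add(Z, Z)))))))
  [19] S(S(S(add(S(add(add(SZ, SZ), add(Z, Z))), mul(add(Z, Z), add(add(SSZ, SZ), add(Z, Z)))))))
  [20] S(S(S(S(add(add(add(SZ, SZ), add(Z, Z)), mul(add(Z, Z), add(add(SSZ, SZ), add(Z, Z))))))))
  [21] S(S(S(S(add(add(S(add(Z, SZ)), add(Z, Z)), mul(add(Z, Z), add(add(SSZ, SZ), add(Z, Z))))))))
  [22] S(S(S(S(add(S(add(add(Z, SZ), add(Z, Z))), mul(add(Z, Z), add(add(SSZ, SZ), add(Z, Z))))))))
  [23] S(S(S(S(S(add(add(add(Z, SZ), add(Z, Z)), mul(add(Z, Z), add(add(SSZ, SZ), add(Z, Z)))))))))
  [24] S(S(S(S(S(add(add(SZ, add(Z, Z)), mul(add(Z, Z), add(add(SSZ, SZ), add(Z, Z)))))))))
  [25] S(S(S(S(S(add(S(add(Z, add(Z, Z))), mul(add(Z, Z), add(add(SSZ, SZ), add(Z, Z)))))))))
  [26] S(S(S(S(S(S(add(add(Z, add(Z, Z)), mul(add(Z, Z), add(add(SSZ, SZ), add(Z, Z))))))))))
  [27] S(S(S(S(S(S(add(add(Z, Z), mul(add(Z, Z), add(add(SSZ, SZ), add(Z, Z))))))))))
  [28] S(S(S(S(S(S(add(Z, mul(add(Z, Z), add(add(SSZ, SZ), add(Z, Z))))))))))
  [29] S(S(S(S(S(S(mul(add(Z, Z), add(add(SSZ, SZ), add(Z, Z)))))))))
  [30] S(S(S(S(S(S(mul(Z, add(add(SSZ, SZ), add(Z, Z)))))))))
  [31] S^6(Z)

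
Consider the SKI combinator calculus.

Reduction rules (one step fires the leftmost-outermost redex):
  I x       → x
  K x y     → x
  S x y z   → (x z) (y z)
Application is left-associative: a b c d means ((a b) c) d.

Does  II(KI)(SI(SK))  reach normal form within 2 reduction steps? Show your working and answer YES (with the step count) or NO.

Answer: NO — after 2 steps the term is KI(SI(SK)), not yet normal

Working:
  start: II(KI)(SI(SK))
  step 1: I(KI)(SI(SK))
  step 2: KI(SI(SK))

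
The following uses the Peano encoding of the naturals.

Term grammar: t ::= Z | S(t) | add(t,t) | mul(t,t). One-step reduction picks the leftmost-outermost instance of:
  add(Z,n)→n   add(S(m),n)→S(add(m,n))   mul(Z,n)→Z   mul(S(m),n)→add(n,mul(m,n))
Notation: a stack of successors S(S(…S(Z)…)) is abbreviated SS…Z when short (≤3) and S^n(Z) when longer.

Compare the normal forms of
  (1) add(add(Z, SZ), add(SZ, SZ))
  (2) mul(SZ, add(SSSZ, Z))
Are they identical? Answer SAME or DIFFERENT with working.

Answer: SAME — A ⇓ SSSZ, B ⇓ SSSZ

Derivation:
Term A:
  start: add(add(Z, SZ), add(SZ, SZ))
  [1] add(SZ, add(SZ, SZ))
  [2] S(add(Z, add(SZ, SZ)))
  [3] S(add(SZ, SZ))
  [4] S(S(add(Z, SZ)))
  [5] SSSZ

Term B:
  start: mul(SZ, add(SSSZ, Z))
  [1] add(add(SSSZ, Z), mul(Z, add(SSSZ, Z)))
  [2] add(S(add(SSZ, Z)), mul(Z, add(SSSZ, Z)))
  [3] S(add(add(SSZ, Z), mul(Z, add(SSSZ, Z))))
  [4] S(add(S(add(SZ, Z)), mul(Z, add(SSSZ, Z))))
  [5] S(S(add(add(SZ, Z), mul(Z, add(SSSZ, Z)))))
  [6] S(S(add(S(add(Z, Z)), mul(Z, add(SSSZ, Z)))))
  [7] S(S(S(add(add(Z, Z), mul(Z, add(SSSZ, Z))))))
  [8] S(S(S(add(Z, mul(Z, add(SSSZ, Z))))))
  [9] S(S(S(mul(Z, add(SSSZ, Z)))))
  [10] SSSZ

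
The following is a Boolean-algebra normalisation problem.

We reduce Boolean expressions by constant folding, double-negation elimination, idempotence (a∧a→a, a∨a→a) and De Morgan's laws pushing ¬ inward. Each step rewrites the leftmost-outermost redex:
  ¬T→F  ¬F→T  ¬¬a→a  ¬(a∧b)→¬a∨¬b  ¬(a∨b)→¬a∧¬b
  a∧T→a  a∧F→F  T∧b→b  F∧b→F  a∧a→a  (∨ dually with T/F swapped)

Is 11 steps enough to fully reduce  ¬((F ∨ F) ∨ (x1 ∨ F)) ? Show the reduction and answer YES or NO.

Answer: YES — reaches normal form ¬x1 in 8 ≤ 11 steps

Derivation:
  start: ¬((F ∨ F) ∨ (x1 ∨ F))
  [1] ¬(F ∨ F) ∧ ¬(x1 ∨ F)
  [2] (¬F ∧ ¬F) ∧ ¬(x1 ∨ F)
  [3] ¬F ∧ ¬(x1 ∨ F)
  [4] T ∧ ¬(x1 ∨ F)
  [5] ¬(x1 ∨ F)
  [6] ¬x1 ∧ ¬F
  [7] ¬x1 ∧ T
  [8] ¬x1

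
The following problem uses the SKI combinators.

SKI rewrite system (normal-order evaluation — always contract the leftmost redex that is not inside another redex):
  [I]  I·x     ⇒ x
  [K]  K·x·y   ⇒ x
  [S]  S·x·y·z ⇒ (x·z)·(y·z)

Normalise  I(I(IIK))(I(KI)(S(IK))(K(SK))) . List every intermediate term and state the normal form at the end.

Answer: normal form = K(K(SK))  (in 7 steps)

Working:
  start: I(I(IIK))(I(KI)(S(IK))(K(SK)))
  [1] I(IIK)(I(KI)(S(IK))(K(SK)))
  [2] IIK(I(KI)(S(IK))(K(SK)))
  [3] IK(I(KI)(S(IK))(K(SK)))
  [4] K(I(KI)(S(IK))(K(SK)))
  [5] K(KI(S(IK))(K(SK)))
  [6] K(I(K(SK)))
  [7] K(K(SK))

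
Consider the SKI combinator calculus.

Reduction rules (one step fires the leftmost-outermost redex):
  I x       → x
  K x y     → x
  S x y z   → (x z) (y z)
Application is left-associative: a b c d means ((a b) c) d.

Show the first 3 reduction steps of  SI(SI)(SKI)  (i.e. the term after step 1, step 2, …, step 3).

Answer: after 3 steps: K(SI(SKI))(I(SI(SKI)))

Reduction:
  start: SI(SI)(SKI)
  [1] I(SKI)(SI(SKI))
  [2] SKI(SI(SKI))
  [3] K(SI(SKI))(I(SI(SKI)))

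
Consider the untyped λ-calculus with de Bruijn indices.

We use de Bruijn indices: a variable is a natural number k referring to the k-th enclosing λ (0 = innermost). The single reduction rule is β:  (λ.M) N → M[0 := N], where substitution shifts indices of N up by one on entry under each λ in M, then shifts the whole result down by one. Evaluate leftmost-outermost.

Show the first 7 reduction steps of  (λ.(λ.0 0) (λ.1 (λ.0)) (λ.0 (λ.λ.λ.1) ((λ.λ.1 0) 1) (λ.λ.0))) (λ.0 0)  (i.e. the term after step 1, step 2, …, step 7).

  start: (λ.(λ.0 0) (λ.1 (λ.0)) (λ.0 (λ.λ.λ.1) ((λ.λ.1 0) 1) (λ.λ.0))) (λ.0 0)
  step 1: (λ.0 0) (λ.(λ.0 0) (λ.0)) (λ.0 (λ.λ.λ.1) ((λ.λ.1 0) (λ.0 0)) (λ.λ.0))
  step 2: (λ.(λ.0 0) (λ.0)) (λ.(λ.0 0) (λ.0)) (λ.0 (λ.λ.λ.1) ((λ.λ.1 0) (λ.0 0)) (λ.λ.0))
  step 3: (λ.0 0) (λ.0) (λ.0 (λ.λ.λ.1) ((λ.λ.1 0) (λ.0 0)) (λ.λ.0))
  step 4: (λ.0) (λ.0) (λ.0 (λ.λ.λ.1) ((λ.λ.1 0) (λ.0 0)) (λ.λ.0))
  step 5: (λ.0) (λ.0 (λ.λ.λ.1) ((λ.λ.1 0) (λ.0 0)) (λ.λ.0))
  step 6: λ.0 (λ.λ.λ.1) ((λ.λ.1 0) (λ.0 0)) (λ.λ.0)
  step 7: λ.0 (λ.λ.λ.1) (λ.(λ.0 0) 0) (λ.λ.0)

Answer: after 7 steps: λ.0 (λ.λ.λ.1) (λ.(λ.0 0) 0) (λ.λ.0)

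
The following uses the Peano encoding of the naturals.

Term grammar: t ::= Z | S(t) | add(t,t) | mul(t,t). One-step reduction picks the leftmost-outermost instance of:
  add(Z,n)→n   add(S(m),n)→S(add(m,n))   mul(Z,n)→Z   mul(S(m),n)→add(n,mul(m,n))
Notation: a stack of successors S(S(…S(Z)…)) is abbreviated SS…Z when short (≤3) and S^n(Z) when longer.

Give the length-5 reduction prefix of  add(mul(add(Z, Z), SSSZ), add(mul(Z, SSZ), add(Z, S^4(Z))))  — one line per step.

  start: add(mul(add(Z, Z), SSSZ), add(mul(Z, SSZ), add(Z, S^4(Z))))
  →1  add(mul(Z, SSSZ), add(mul(Z, SSZ), add(Z, S^4(Z))))
  →2  add(Z, add(mul(Z, SSZ), add(Z, S^4(Z))))
  →3  add(mul(Z, SSZ), add(Z, S^4(Z)))
  →4  add(Z, add(Z, S^4(Z)))
  →5  add(Z, S^4(Z))

Answer: after 5 steps: add(Z, S^4(Z))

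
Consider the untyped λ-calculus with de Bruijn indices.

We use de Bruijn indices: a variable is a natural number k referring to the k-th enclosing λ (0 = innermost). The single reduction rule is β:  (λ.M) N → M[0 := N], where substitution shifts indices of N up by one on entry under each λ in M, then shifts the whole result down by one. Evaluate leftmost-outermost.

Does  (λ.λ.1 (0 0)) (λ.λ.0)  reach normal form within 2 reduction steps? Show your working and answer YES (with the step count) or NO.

  start: (λ.λ.1 (0 0)) (λ.λ.0)
  step 1: λ.(λ.λ.0) (0 0)
  step 2: λ.λ.0

Answer: YES — reaches normal form λ.λ.0 in 2 ≤ 2 steps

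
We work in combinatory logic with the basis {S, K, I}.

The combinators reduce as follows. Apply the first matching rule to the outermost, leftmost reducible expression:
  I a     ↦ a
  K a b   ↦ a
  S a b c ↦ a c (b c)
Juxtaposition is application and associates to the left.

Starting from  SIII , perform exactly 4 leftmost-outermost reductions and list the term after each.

Answer: after 4 steps: I

Working:
  start: SIII
  →1  II(II)
  →2  I(II)
  →3  II
  →4  I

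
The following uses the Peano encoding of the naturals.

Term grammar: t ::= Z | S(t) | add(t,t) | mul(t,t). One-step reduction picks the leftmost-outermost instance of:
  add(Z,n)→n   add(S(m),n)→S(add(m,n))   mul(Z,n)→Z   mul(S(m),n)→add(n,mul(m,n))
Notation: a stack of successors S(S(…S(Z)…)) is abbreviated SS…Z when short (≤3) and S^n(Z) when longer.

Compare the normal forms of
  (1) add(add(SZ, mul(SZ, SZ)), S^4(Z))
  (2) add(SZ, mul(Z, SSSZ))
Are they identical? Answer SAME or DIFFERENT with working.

Answer: DIFFERENT — A ⇓ S^6(Z), B ⇓ SZ

Derivation:
Term A:
  start: add(add(SZ, mul(SZ, SZ)), S^4(Z))
  step 1: add(S(add(Z, mul(SZ, SZ))), S^4(Z))
  step 2: S(add(add(Z, mul(SZ, SZ)), S^4(Z)))
  step 3: S(add(mul(SZ, SZ), S^4(Z)))
  step 4: S(add(add(SZ, mul(Z, SZ)), S^4(Z)))
  step 5: S(add(S(add(Z, mul(Z, SZ))), S^4(Z)))
  step 6: S(S(add(add(Z, mul(Z, SZ)), S^4(Z))))
  step 7: S(S(add(mul(Z, SZ), S^4(Z))))
  step 8: S(S(add(Z, S^4(Z))))
  step 9: S^6(Z)

Term B:
  start: add(SZ, mul(Z, SSSZ))
  step 1: S(add(Z, mul(Z, SSSZ)))
  step 2: S(mul(Z, SSSZ))
  step 3: SZ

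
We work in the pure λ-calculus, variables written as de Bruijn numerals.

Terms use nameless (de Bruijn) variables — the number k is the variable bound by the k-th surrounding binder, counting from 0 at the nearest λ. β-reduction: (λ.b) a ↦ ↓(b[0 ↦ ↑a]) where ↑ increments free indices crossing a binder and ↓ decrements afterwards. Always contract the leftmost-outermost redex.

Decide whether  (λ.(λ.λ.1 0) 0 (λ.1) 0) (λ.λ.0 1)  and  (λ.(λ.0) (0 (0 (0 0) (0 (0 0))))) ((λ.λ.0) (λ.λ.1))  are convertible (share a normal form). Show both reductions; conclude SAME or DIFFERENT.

Answer: DIFFERENT — A ⇓ λ.0 (λ.λ.λ.0 1), B ⇓ λ.0

Working:
Term A:
  start: (λ.(λ.λ.1 0) 0 (λ.1) 0) (λ.λ.0 1)
  step 1: (λ.λ.1 0) (λ.λ.0 1) (λ.λ.λ.0 1) (λ.λ.0 1)
  step 2: (λ.(λ.λ.0 1) 0) (λ.λ.λ.0 1) (λ.λ.0 1)
  step 3: (λ.λ.0 1) (λ.λ.λ.0 1) (λ.λ.0 1)
  step 4: (λ.0 (λ.λ.λ.0 1)) (λ.λ.0 1)
  step 5: (λ.λ.0 1) (λ.λ.λ.0 1)
  step 6: λ.0 (λ.λ.λ.0 1)

Term B:
  start: (λ.(λ.0) (0 (0 (0 0) (0 (0 0))))) ((λ.λ.0) (λ.λ.1))
  step 1: (λ.0) ((λ.λ.0) (λ.λ.1) ((λ.λ.0) (λ.λ.1) ((λ.λ.0) (λ.λ.1) ((λ.λ.0) (λ.λ.1))) ((λ.λ.0) (λ.λ.1) ((λ.λ.0) (λ.λ.1) ((λ.λ.0) (λ.λ.1))))))
  step 2: (λ.λ.0) (λ.λ.1) ((λ.λ.0) (λ.λ.1) ((λ.λ.0) (λ.λ.1) ((λ.λ.0) (λ.λ.1))) ((λ.λ.0) (λ.λ.1) ((λ.λ.0) (λ.λ.1) ((λ.λ.0) (λ.λ.1)))))
  step 3: (λ.0) ((λ.λ.0) (λ.λ.1) ((λ.λ.0) (λ.λ.1) ((λ.λ.0) (λ.λ.1))) ((λ.λ.0) (λ.λ.1) ((λ.λ.0) (λ.λ.1) ((λ.λ.0) (λ.λ.1)))))
  step 4: (λ.λ.0) (λ.λ.1) ((λ.λ.0) (λ.λ.1) ((λ.λ.0) (λ.λ.1))) ((λ.λ.0) (λ.λ.1) ((λ.λ.0) (λ.λ.1) ((λ.λ.0) (λ.λ.1))))
  step 5: (λ.0) ((λ.λ.0) (λ.λ.1) ((λ.λ.0) (λ.λ.1))) ((λ.λ.0) (λ.λ.1) ((λ.λ.0) (λ.λ.1) ((λ.λ.0) (λ.λ.1))))
  step 6: (λ.λ.0) (λ.λ.1) ((λ.λ.0) (λ.λ.1)) ((λ.λ.0) (λ.λ.1) ((λ.λ.0) (λ.λ.1) ((λ.λ.0) (λ.λ.1))))
  step 7: (λ.0) ((λ.λ.0) (λ.λ.1)) ((λ.λ.0) (λ.λ.1) ((λ.λ.0) (λ.λ.1) ((λ.λ.0) (λ.λ.1))))
  step 8: (λ.λ.0) (λ.λ.1) ((λ.λ.0) (λ.λ.1) ((λ.λ.0) (λ.λ.1) ((λ.λ.0) (λ.λ.1))))
  step 9: (λ.0) ((λ.λ.0) (λ.λ.1) ((λ.λ.0) (λ.λ.1) ((λ.λ.0) (λ.λ.1))))
  step 10: (λ.λ.0) (λ.λ.1) ((λ.λ.0) (λ.λ.1) ((λ.λ.0) (λ.λ.1)))
  step 11: (λ.0) ((λ.λ.0) (λ.λ.1) ((λ.λ.0) (λ.λ.1)))
  step 12: (λ.λ.0) (λ.λ.1) ((λ.λ.0) (λ.λ.1))
  step 13: (λ.0) ((λ.λ.0) (λ.λ.1))
  step 14: (λ.λ.0) (λ.λ.1)
  step 15: λ.0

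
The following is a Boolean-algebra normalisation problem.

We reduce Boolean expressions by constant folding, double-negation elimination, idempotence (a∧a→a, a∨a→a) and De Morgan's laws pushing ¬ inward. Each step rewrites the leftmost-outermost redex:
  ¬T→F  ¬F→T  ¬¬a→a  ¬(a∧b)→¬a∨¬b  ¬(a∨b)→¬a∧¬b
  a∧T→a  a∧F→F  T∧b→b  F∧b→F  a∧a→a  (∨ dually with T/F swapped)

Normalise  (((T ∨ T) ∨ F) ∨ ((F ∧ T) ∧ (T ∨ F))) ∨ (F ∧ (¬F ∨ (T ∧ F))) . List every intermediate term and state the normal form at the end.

  start: (((T ∨ T) ∨ F) ∨ ((F ∧ T) ∧ (T ∨ F))) ∨ (F ∧ (¬F ∨ (T ∧ F)))
  step 1: ((T ∨ T) ∨ ((F ∧ T) ∧ (T ∨ F))) ∨ (F ∧ (¬F ∨ (T ∧ F)))
  step 2: (T ∨ ((F ∧ T) ∧ (T ∨ F))) ∨ (F ∧ (¬F ∨ (T ∧ F)))
  step 3: T ∨ (F ∧ (¬F ∨ (T ∧ F)))
  step 4: T

Answer: normal form = T  (in 4 steps)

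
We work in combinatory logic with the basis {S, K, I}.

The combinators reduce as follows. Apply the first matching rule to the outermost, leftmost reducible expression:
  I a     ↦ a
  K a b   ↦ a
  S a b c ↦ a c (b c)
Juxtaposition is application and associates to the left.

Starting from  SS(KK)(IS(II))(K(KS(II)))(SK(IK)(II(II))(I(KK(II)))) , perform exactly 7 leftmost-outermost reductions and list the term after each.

Answer: after 7 steps: K(K(KS(II)))(K(KS(II))(KK(IS(II))(K(KS(II)))))(SK(IK)(II(II))(I(KK(II))))

Reduction:
  start: SS(KK)(IS(II))(K(KS(II)))(SK(IK)(II(II))(I(KK(II))))
  [1] S(IS(II))(KK(IS(II)))(K(KS(II)))(SK(IK)(II(II))(I(KK(II))))
  [2] IS(II)(K(KS(II)))(KK(IS(II))(K(KS(II))))(SK(IK)(II(II))(I(KK(II))))
  [3] S(II)(K(KS(II)))(KK(IS(II))(K(KS(II))))(SK(IK)(II(II))(I(KK(II))))
  [4] II(KK(IS(II))(K(KS(II))))(K(KS(II))(KK(IS(II))(K(KS(II)))))(SK(IK)(II(II))(I(KK(II))))
  [5] I(KK(IS(II))(K(KS(II))))(K(KS(II))(KK(IS(II))(K(KS(II)))))(SK(IK)(II(II))(I(KK(II))))
  [6] KK(IS(II))(K(KS(II)))(K(KS(II))(KK(IS(II))(K(KS(II)))))(SK(IK)(II(II))(I(KK(II))))
  [7] K(K(KS(II)))(K(KS(II))(KK(IS(II))(K(KS(II)))))(SK(IK)(II(II))(I(KK(II))))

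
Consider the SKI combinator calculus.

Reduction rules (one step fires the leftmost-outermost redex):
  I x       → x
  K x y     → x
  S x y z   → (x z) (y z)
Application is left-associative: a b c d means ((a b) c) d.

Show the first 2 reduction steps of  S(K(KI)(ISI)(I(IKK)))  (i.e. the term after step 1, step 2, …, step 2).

  start: S(K(KI)(ISI)(I(IKK)))
  step 1: S(KI(I(IKK)))
  step 2: SI

Answer: after 2 steps: SI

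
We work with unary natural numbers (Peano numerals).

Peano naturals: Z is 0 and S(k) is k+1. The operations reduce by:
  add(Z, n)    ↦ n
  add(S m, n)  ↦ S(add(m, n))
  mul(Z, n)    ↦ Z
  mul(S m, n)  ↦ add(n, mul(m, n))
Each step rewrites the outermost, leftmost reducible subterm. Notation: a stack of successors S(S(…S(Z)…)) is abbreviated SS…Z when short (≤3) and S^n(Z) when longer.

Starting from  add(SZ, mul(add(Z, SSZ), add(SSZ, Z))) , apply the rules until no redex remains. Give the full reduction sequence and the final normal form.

  start: add(SZ, mul(add(Z, SSZ), add(SSZ, Z)))
  step 1: S(add(Z, mul(add(Z, SSZ), add(SSZ, Z))))
  step 2: S(mul(add(Z, SSZ), add(SSZ, Z)))
  step 3: S(mul(SSZ, add(SSZ, Z)))
  step 4: S(add(add(SSZ, Z), mul(SZ, add(SSZ, Z))))
  step 5: S(add(S(add(SZ, Z)), mul(SZ, add(SSZ, Z))))
  step 6: S(S(add(add(SZ, Z), mul(SZ, add(SSZ, Z)))))
  step 7: S(S(add(S(add(Z, Z)), mul(SZ, add(SSZ, Z)))))
  step 8: S(S(S(add(add(Z, Z), mul(SZ, add(SSZ, Z))))))
  step 9: S(S(S(add(Z, mul(SZ, add(SSZ, Z))))))
  step 10: S(S(S(mul(SZ, add(SSZ, Z)))))
  step 11: S(S(S(add(add(SSZ, Z), mul(Z, add(SSZ, Z))))))
  step 12: S(S(S(add(S(add(SZ, Z)), mul(Z, add(SSZ, Z))))))
  step 13: S(S(S(S(add(add(SZ, Z), mul(Z, add(SSZ, Z)))))))
  step 14: S(S(S(S(add(S(add(Z, Z)), mul(Z, add(SSZ, Z)))))))
  step 15: S(S(S(S(S(add(add(Z, Z), mul(Z, add(SSZ, Z))))))))
  step 16: S(S(S(S(S(add(Z, mul(Z, add(SSZ, Z))))))))
  step 17: S(S(S(S(S(mul(Z, add(SSZ, Z)))))))
  step 18: S^5(Z)

Answer: normal form = S^5(Z)  (in 18 steps)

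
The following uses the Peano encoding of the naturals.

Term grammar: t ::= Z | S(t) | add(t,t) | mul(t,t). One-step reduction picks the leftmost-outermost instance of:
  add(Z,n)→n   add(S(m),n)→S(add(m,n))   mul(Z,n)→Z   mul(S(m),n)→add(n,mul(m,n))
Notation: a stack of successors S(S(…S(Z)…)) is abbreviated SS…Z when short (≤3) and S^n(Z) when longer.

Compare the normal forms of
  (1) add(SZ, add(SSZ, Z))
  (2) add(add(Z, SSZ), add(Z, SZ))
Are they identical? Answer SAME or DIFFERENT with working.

Answer: SAME — A ⇓ SSSZ, B ⇓ SSSZ

Reduction:
Term A:
  start: add(SZ, add(SSZ, Z))
  [1] S(add(Z, add(SSZ, Z)))
  [2] S(add(SSZ, Z))
  [3] S(S(add(SZ, Z)))
  [4] S(S(S(add(Z, Z))))
  [5] SSSZ

Term B:
  start: add(add(Z, SSZ), add(Z, SZ))
  [1] add(SSZ, add(Z, SZ))
  [2] S(add(SZ, add(Z, SZ)))
  [3] S(S(add(Z, add(Z, SZ))))
  [4] S(S(add(Z, SZ)))
  [5] SSSZ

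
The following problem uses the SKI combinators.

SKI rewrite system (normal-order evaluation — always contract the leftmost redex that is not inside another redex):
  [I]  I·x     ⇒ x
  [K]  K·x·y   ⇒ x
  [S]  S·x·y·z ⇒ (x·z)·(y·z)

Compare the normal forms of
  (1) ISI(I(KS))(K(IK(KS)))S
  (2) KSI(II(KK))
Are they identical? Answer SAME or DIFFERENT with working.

Term A:
  start: ISI(I(KS))(K(IK(KS)))S
  [1] SI(I(KS))(K(IK(KS)))S
  [2] I(K(IK(KS)))(I(KS)(K(IK(KS))))S
  [3] K(IK(KS))(I(KS)(K(IK(KS))))S
  [4] IK(KS)S
  [5] K(KS)S
  [6] KS

Term B:
  start: KSI(II(KK))
  [1] S(II(KK))
  [2] S(I(KK))
  [3] S(KK)

Answer: DIFFERENT — A ⇓ KS, B ⇓ S(KK)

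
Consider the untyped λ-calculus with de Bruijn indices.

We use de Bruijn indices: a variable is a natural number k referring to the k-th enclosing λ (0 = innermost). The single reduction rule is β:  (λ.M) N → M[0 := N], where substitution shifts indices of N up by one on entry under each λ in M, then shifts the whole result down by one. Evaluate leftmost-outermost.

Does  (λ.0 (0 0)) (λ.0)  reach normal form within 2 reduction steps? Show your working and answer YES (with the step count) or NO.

  start: (λ.0 (0 0)) (λ.0)
  →1  (λ.0) ((λ.0) (λ.0))
  →2  (λ.0) (λ.0)

Answer: NO — after 2 steps the term is (λ.0) (λ.0), not yet normal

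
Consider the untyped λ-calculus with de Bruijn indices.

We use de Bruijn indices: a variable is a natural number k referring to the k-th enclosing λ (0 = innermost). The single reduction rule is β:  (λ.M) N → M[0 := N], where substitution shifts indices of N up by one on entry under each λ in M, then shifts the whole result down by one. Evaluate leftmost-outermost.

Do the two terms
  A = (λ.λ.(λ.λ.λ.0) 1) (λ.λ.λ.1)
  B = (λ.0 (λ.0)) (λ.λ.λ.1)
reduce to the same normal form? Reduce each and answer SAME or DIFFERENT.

Answer: DIFFERENT — A ⇓ λ.λ.λ.0, B ⇓ λ.λ.1

Working:
Term A:
  start: (λ.λ.(λ.λ.λ.0) 1) (λ.λ.λ.1)
  [1] λ.(λ.λ.λ.0) (λ.λ.λ.1)
  [2] λ.λ.λ.0

Term B:
  start: (λ.0 (λ.0)) (λ.λ.λ.1)
  [1] (λ.λ.λ.1) (λ.0)
  [2] λ.λ.1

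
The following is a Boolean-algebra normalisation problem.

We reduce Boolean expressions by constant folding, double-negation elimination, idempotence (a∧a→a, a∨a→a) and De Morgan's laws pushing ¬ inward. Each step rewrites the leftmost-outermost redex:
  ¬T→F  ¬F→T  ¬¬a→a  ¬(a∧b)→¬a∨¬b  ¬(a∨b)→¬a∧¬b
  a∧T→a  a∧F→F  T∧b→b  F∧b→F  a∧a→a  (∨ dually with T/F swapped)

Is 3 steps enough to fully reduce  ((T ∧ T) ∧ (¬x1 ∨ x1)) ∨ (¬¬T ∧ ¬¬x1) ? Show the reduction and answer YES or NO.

  start: ((T ∧ T) ∧ (¬x1 ∨ x1)) ∨ (¬¬T ∧ ¬¬x1)
  step 1: (T ∧ (¬x1 ∨ x1)) ∨ (¬¬T ∧ ¬¬x1)
  step 2: (¬x1 ∨ x1) ∨ (¬¬T ∧ ¬¬x1)
  step 3: (¬x1 ∨ x1) ∨ (T ∧ ¬¬x1)

Answer: NO — after 3 steps the term is (¬x1 ∨ x1) ∨ (T ∧ ¬¬x1), not yet normal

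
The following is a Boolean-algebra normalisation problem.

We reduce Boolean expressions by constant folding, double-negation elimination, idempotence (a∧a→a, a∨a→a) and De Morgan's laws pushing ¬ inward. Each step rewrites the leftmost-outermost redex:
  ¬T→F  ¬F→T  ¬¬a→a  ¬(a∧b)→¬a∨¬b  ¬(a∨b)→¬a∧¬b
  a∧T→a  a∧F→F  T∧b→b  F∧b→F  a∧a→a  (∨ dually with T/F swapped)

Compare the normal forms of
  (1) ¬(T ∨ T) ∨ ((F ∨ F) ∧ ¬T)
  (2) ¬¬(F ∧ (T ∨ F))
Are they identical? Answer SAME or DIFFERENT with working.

Answer: SAME — A ⇓ F, B ⇓ F

Derivation:
Term A:
  start: ¬(T ∨ T) ∨ ((F ∨ F) ∧ ¬T)
  [1] (¬T ∧ ¬T) ∨ ((F ∨ F) ∧ ¬T)
  [2] ¬T ∨ ((F ∨ F) ∧ ¬T)
  [3] F ∨ ((F ∨ F) ∧ ¬T)
  [4] (F ∨ F) ∧ ¬T
  [5] F ∧ ¬T
  [6] F

Term B:
  start: ¬¬(F ∧ (T ∨ F))
  [1] F ∧ (T ∨ F)
  [2] F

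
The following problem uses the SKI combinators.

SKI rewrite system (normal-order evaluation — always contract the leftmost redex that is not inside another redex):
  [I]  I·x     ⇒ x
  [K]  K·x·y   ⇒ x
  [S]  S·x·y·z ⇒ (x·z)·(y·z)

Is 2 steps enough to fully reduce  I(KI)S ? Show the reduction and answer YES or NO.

Answer: YES — reaches normal form I in 2 ≤ 2 steps

Reduction:
  start: I(KI)S
  step 1: KIS
  step 2: I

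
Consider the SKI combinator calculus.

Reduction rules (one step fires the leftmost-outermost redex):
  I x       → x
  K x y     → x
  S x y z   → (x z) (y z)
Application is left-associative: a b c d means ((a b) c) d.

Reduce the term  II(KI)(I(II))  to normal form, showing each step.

Answer: normal form = I  (in 3 steps)

Reduction:
  start: II(KI)(I(II))
  step 1: I(KI)(I(II))
  step 2: KI(I(II))
  step 3: I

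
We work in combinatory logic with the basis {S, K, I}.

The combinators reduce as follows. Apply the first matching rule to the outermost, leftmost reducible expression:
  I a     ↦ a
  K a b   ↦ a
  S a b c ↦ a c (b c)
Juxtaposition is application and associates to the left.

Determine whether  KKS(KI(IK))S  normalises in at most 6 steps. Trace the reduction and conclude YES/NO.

  start: KKS(KI(IK))S
  →1  K(KI(IK))S
  →2  KI(IK)
  →3  I

Answer: YES — reaches normal form I in 3 ≤ 6 steps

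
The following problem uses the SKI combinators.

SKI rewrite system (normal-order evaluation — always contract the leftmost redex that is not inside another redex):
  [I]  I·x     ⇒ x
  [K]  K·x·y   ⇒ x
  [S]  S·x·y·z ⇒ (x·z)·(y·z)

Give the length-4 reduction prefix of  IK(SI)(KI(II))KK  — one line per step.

  start: IK(SI)(KI(II))KK
  step 1: K(SI)(KI(II))KK
  step 2: SIKK
  step 3: IK(KK)
  step 4: K(KK)

Answer: after 4 steps: K(KK)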